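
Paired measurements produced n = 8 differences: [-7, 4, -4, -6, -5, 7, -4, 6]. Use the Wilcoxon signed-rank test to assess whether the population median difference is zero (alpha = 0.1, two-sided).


Step 1: Drop any zero differences (none here) and take |d_i|.
|d| = [7, 4, 4, 6, 5, 7, 4, 6]
Step 2: Midrank |d_i| (ties get averaged ranks).
ranks: |7|->7.5, |4|->2, |4|->2, |6|->5.5, |5|->4, |7|->7.5, |4|->2, |6|->5.5
Step 3: Attach original signs; sum ranks with positive sign and with negative sign.
W+ = 2 + 7.5 + 5.5 = 15
W- = 7.5 + 2 + 5.5 + 4 + 2 = 21
(Check: W+ + W- = 36 should equal n(n+1)/2 = 36.)
Step 4: Test statistic W = min(W+, W-) = 15.
Step 5: Ties in |d|, so use the tie-corrected normal approximation.
        E[W] = n(n+1)/4 = 8*9/4 = 18.
        Tie groups: |d|=4 (t=3), |d|=6 (t=2), |d|=7 (t=2); sum(t^3 - t) = 36.
        Var[W] = n(n+1)(2n+1)/24 - sum(t^3-t)/48 = 1224/24 - 36/48 = 50.25.
        z = (W - E[W]) / sqrt(Var[W]) = (15 - 18) / 7.0887 = -0.4232.
        Two-sided p = 2*Phi(z) = 0.672144.
Step 6: alpha = 0.1. fail to reject H0.

W+ = 15, W- = 21, W = min = 15, p = 0.672144, fail to reject H0.


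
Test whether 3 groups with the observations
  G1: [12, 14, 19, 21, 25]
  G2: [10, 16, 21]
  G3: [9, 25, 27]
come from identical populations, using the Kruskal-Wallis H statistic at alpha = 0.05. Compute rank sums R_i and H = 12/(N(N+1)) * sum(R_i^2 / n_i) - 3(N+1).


Step 1: Combine all N = 11 observations and assign midranks.
sorted (value, group, rank): (9,G3,1), (10,G2,2), (12,G1,3), (14,G1,4), (16,G2,5), (19,G1,6), (21,G1,7.5), (21,G2,7.5), (25,G1,9.5), (25,G3,9.5), (27,G3,11)
Step 2: Sum ranks within each group.
R_1 = 30 (n_1 = 5)
R_2 = 14.5 (n_2 = 3)
R_3 = 21.5 (n_3 = 3)
Step 3: H = 12/(N(N+1)) * sum(R_i^2/n_i) - 3(N+1)
     = 12/(11*12) * (30^2/5 + 14.5^2/3 + 21.5^2/3) - 3*12
     = 0.090909 * 404.167 - 36
     = 0.742424.
Step 4: Ties present; correction factor C = 1 - 12/(11^3 - 11) = 0.990909. Corrected H = 0.742424 / 0.990909 = 0.749235.
Step 5: Under H0, H ~ chi^2(2); p-value = 0.687552.
Step 6: alpha = 0.05. fail to reject H0.

H = 0.7492, df = 2, p = 0.687552, fail to reject H0.


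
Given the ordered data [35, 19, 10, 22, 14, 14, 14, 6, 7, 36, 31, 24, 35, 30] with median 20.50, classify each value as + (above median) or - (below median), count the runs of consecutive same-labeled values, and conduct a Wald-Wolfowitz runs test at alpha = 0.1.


Step 1: Compute median = 20.50; label A = above, B = below.
Labels in order: ABBABBBBBAAAAA  (n_A = 7, n_B = 7)
Step 2: Count runs R = 5.
Step 3: Under H0 (random ordering), E[R] = 2*n_A*n_B/(n_A+n_B) + 1 = 2*7*7/14 + 1 = 8.0000.
        Var[R] = 2*n_A*n_B*(2*n_A*n_B - n_A - n_B) / ((n_A+n_B)^2 * (n_A+n_B-1)) = 8232/2548 = 3.2308.
        SD[R] = 1.7974.
Step 4: Continuity-corrected z = (R + 0.5 - E[R]) / SD[R] = (5 + 0.5 - 8.0000) / 1.7974 = -1.3909.
Step 5: Two-sided p-value via normal approximation = 2*(1 - Phi(|z|)) = 0.164264.
Step 6: alpha = 0.1. fail to reject H0.

R = 5, z = -1.3909, p = 0.164264, fail to reject H0.


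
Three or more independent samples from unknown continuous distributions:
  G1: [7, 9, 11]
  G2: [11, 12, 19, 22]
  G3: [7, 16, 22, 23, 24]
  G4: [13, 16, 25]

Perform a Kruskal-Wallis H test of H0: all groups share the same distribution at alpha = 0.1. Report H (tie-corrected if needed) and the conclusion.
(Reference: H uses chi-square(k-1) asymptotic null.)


Step 1: Combine all N = 15 observations and assign midranks.
sorted (value, group, rank): (7,G1,1.5), (7,G3,1.5), (9,G1,3), (11,G1,4.5), (11,G2,4.5), (12,G2,6), (13,G4,7), (16,G3,8.5), (16,G4,8.5), (19,G2,10), (22,G2,11.5), (22,G3,11.5), (23,G3,13), (24,G3,14), (25,G4,15)
Step 2: Sum ranks within each group.
R_1 = 9 (n_1 = 3)
R_2 = 32 (n_2 = 4)
R_3 = 48.5 (n_3 = 5)
R_4 = 30.5 (n_4 = 3)
Step 3: H = 12/(N(N+1)) * sum(R_i^2/n_i) - 3(N+1)
     = 12/(15*16) * (9^2/3 + 32^2/4 + 48.5^2/5 + 30.5^2/3) - 3*16
     = 0.050000 * 1063.53 - 48
     = 5.176667.
Step 4: Ties present; correction factor C = 1 - 24/(15^3 - 15) = 0.992857. Corrected H = 5.176667 / 0.992857 = 5.213909.
Step 5: Under H0, H ~ chi^2(3); p-value = 0.156787.
Step 6: alpha = 0.1. fail to reject H0.

H = 5.2139, df = 3, p = 0.156787, fail to reject H0.


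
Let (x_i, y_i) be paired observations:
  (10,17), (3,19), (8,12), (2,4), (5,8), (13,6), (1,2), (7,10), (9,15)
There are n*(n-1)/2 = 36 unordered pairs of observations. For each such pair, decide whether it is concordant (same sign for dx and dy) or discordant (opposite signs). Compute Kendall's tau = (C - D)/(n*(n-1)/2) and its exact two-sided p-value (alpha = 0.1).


Step 1: Enumerate the 36 unordered pairs (i,j) with i<j and classify each by sign(x_j-x_i) * sign(y_j-y_i).
  (1,2):dx=-7,dy=+2->D; (1,3):dx=-2,dy=-5->C; (1,4):dx=-8,dy=-13->C; (1,5):dx=-5,dy=-9->C
  (1,6):dx=+3,dy=-11->D; (1,7):dx=-9,dy=-15->C; (1,8):dx=-3,dy=-7->C; (1,9):dx=-1,dy=-2->C
  (2,3):dx=+5,dy=-7->D; (2,4):dx=-1,dy=-15->C; (2,5):dx=+2,dy=-11->D; (2,6):dx=+10,dy=-13->D
  (2,7):dx=-2,dy=-17->C; (2,8):dx=+4,dy=-9->D; (2,9):dx=+6,dy=-4->D; (3,4):dx=-6,dy=-8->C
  (3,5):dx=-3,dy=-4->C; (3,6):dx=+5,dy=-6->D; (3,7):dx=-7,dy=-10->C; (3,8):dx=-1,dy=-2->C
  (3,9):dx=+1,dy=+3->C; (4,5):dx=+3,dy=+4->C; (4,6):dx=+11,dy=+2->C; (4,7):dx=-1,dy=-2->C
  (4,8):dx=+5,dy=+6->C; (4,9):dx=+7,dy=+11->C; (5,6):dx=+8,dy=-2->D; (5,7):dx=-4,dy=-6->C
  (5,8):dx=+2,dy=+2->C; (5,9):dx=+4,dy=+7->C; (6,7):dx=-12,dy=-4->C; (6,8):dx=-6,dy=+4->D
  (6,9):dx=-4,dy=+9->D; (7,8):dx=+6,dy=+8->C; (7,9):dx=+8,dy=+13->C; (8,9):dx=+2,dy=+5->C
Step 2: C = 25, D = 11, total pairs = 36.
Step 3: tau = (C - D)/(n(n-1)/2) = (25 - 11)/36 = 0.388889.
Step 4: Exact two-sided p-value (enumerate n! = 362880 permutations of y under H0): p = 0.180181.
Step 5: alpha = 0.1. fail to reject H0.

tau_b = 0.3889 (C=25, D=11), p = 0.180181, fail to reject H0.


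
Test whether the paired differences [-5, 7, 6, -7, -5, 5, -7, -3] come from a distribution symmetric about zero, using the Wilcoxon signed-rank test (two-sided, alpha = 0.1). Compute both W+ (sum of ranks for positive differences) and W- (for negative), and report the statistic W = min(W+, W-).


Step 1: Drop any zero differences (none here) and take |d_i|.
|d| = [5, 7, 6, 7, 5, 5, 7, 3]
Step 2: Midrank |d_i| (ties get averaged ranks).
ranks: |5|->3, |7|->7, |6|->5, |7|->7, |5|->3, |5|->3, |7|->7, |3|->1
Step 3: Attach original signs; sum ranks with positive sign and with negative sign.
W+ = 7 + 5 + 3 = 15
W- = 3 + 7 + 3 + 7 + 1 = 21
(Check: W+ + W- = 36 should equal n(n+1)/2 = 36.)
Step 4: Test statistic W = min(W+, W-) = 15.
Step 5: Ties in |d|, so use the tie-corrected normal approximation.
        E[W] = n(n+1)/4 = 8*9/4 = 18.
        Tie groups: |d|=5 (t=3), |d|=7 (t=3); sum(t^3 - t) = 48.
        Var[W] = n(n+1)(2n+1)/24 - sum(t^3-t)/48 = 1224/24 - 48/48 = 50.
        z = (W - E[W]) / sqrt(Var[W]) = (15 - 18) / 7.0711 = -0.4243.
        Two-sided p = 2*Phi(z) = 0.671373.
Step 6: alpha = 0.1. fail to reject H0.

W+ = 15, W- = 21, W = min = 15, p = 0.671373, fail to reject H0.


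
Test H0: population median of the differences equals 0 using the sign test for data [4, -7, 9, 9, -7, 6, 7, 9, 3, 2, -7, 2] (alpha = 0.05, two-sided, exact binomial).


Step 1: Discard zero differences. Original n = 12; n_eff = number of nonzero differences = 12.
Nonzero differences (with sign): +4, -7, +9, +9, -7, +6, +7, +9, +3, +2, -7, +2
Step 2: Count signs: positive = 9, negative = 3.
Step 3: Under H0: P(positive) = 0.5, so the number of positives S ~ Bin(12, 0.5).
Step 4: Two-sided exact p-value = sum of Bin(12,0.5) probabilities at or below the observed probability = 0.145996.
Step 5: alpha = 0.05. fail to reject H0.

n_eff = 12, pos = 9, neg = 3, p = 0.145996, fail to reject H0.


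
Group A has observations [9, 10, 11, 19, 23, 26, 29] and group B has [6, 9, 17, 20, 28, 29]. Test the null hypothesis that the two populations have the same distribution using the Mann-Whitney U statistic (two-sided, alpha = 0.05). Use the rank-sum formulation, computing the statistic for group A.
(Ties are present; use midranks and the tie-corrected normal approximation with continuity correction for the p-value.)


Step 1: Combine and sort all 13 observations; assign midranks.
sorted (value, group): (6,Y), (9,X), (9,Y), (10,X), (11,X), (17,Y), (19,X), (20,Y), (23,X), (26,X), (28,Y), (29,X), (29,Y)
ranks: 6->1, 9->2.5, 9->2.5, 10->4, 11->5, 17->6, 19->7, 20->8, 23->9, 26->10, 28->11, 29->12.5, 29->12.5
Step 2: Rank sum for X: R1 = 2.5 + 4 + 5 + 7 + 9 + 10 + 12.5 = 50.
Step 3: U_X = R1 - n1(n1+1)/2 = 50 - 7*8/2 = 50 - 28 = 22.
       U_Y = n1*n2 - U_X = 42 - 22 = 20.
Step 4: Ties are present, so use the tie-corrected normal approximation (with continuity correction) for the p-value.
Step 5: p-value = 0.942900; compare to alpha = 0.05. fail to reject H0.

U_X = 22, p = 0.942900, fail to reject H0 at alpha = 0.05.


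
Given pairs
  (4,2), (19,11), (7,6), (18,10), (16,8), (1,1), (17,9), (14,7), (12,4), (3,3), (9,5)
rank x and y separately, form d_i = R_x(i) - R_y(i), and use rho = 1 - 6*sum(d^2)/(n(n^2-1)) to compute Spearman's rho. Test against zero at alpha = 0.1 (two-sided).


Step 1: Rank x and y separately (midranks; no ties here).
rank(x): 4->3, 19->11, 7->4, 18->10, 16->8, 1->1, 17->9, 14->7, 12->6, 3->2, 9->5
rank(y): 2->2, 11->11, 6->6, 10->10, 8->8, 1->1, 9->9, 7->7, 4->4, 3->3, 5->5
Step 2: d_i = R_x(i) - R_y(i); compute d_i^2.
  (3-2)^2=1, (11-11)^2=0, (4-6)^2=4, (10-10)^2=0, (8-8)^2=0, (1-1)^2=0, (9-9)^2=0, (7-7)^2=0, (6-4)^2=4, (2-3)^2=1, (5-5)^2=0
sum(d^2) = 10.
Step 3: rho = 1 - 6*10 / (11*(11^2 - 1)) = 1 - 60/1320 = 0.954545.
Step 4: Under H0, t = rho * sqrt((n-2)/(1-rho^2)) = 9.6074 ~ t(9).
Step 5: Two-sided p-value from the t-distribution with 9 df = 0.000005.
Step 6: alpha = 0.1. reject H0.

rho = 0.9545, p = 0.000005, reject H0 at alpha = 0.1.


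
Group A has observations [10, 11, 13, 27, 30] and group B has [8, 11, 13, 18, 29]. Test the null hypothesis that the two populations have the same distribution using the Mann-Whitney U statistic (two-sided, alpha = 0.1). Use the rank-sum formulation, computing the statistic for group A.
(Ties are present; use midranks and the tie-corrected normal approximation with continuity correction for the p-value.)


Step 1: Combine and sort all 10 observations; assign midranks.
sorted (value, group): (8,Y), (10,X), (11,X), (11,Y), (13,X), (13,Y), (18,Y), (27,X), (29,Y), (30,X)
ranks: 8->1, 10->2, 11->3.5, 11->3.5, 13->5.5, 13->5.5, 18->7, 27->8, 29->9, 30->10
Step 2: Rank sum for X: R1 = 2 + 3.5 + 5.5 + 8 + 10 = 29.
Step 3: U_X = R1 - n1(n1+1)/2 = 29 - 5*6/2 = 29 - 15 = 14.
       U_Y = n1*n2 - U_X = 25 - 14 = 11.
Step 4: Ties are present, so use the tie-corrected normal approximation (with continuity correction) for the p-value.
Step 5: p-value = 0.833534; compare to alpha = 0.1. fail to reject H0.

U_X = 14, p = 0.833534, fail to reject H0 at alpha = 0.1.


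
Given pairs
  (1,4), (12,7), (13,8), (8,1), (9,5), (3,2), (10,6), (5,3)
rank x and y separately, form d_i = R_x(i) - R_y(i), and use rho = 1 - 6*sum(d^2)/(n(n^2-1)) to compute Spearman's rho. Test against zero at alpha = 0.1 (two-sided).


Step 1: Rank x and y separately (midranks; no ties here).
rank(x): 1->1, 12->7, 13->8, 8->4, 9->5, 3->2, 10->6, 5->3
rank(y): 4->4, 7->7, 8->8, 1->1, 5->5, 2->2, 6->6, 3->3
Step 2: d_i = R_x(i) - R_y(i); compute d_i^2.
  (1-4)^2=9, (7-7)^2=0, (8-8)^2=0, (4-1)^2=9, (5-5)^2=0, (2-2)^2=0, (6-6)^2=0, (3-3)^2=0
sum(d^2) = 18.
Step 3: rho = 1 - 6*18 / (8*(8^2 - 1)) = 1 - 108/504 = 0.785714.
Step 4: Under H0, t = rho * sqrt((n-2)/(1-rho^2)) = 3.1113 ~ t(6).
Step 5: Two-sided p-value from the t-distribution with 6 df = 0.020815.
Step 6: alpha = 0.1. reject H0.

rho = 0.7857, p = 0.020815, reject H0 at alpha = 0.1.


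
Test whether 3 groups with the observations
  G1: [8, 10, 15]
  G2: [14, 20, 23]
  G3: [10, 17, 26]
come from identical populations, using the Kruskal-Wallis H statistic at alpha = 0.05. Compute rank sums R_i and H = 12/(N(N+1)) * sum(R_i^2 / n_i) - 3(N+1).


Step 1: Combine all N = 9 observations and assign midranks.
sorted (value, group, rank): (8,G1,1), (10,G1,2.5), (10,G3,2.5), (14,G2,4), (15,G1,5), (17,G3,6), (20,G2,7), (23,G2,8), (26,G3,9)
Step 2: Sum ranks within each group.
R_1 = 8.5 (n_1 = 3)
R_2 = 19 (n_2 = 3)
R_3 = 17.5 (n_3 = 3)
Step 3: H = 12/(N(N+1)) * sum(R_i^2/n_i) - 3(N+1)
     = 12/(9*10) * (8.5^2/3 + 19^2/3 + 17.5^2/3) - 3*10
     = 0.133333 * 246.5 - 30
     = 2.866667.
Step 4: Ties present; correction factor C = 1 - 6/(9^3 - 9) = 0.991667. Corrected H = 2.866667 / 0.991667 = 2.890756.
Step 5: Under H0, H ~ chi^2(2); p-value = 0.235657.
Step 6: alpha = 0.05. fail to reject H0.

H = 2.8908, df = 2, p = 0.235657, fail to reject H0.


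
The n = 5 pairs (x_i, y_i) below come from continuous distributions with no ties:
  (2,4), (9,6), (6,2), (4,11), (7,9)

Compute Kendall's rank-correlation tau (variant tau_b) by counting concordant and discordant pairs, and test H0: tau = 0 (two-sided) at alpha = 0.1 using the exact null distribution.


Step 1: Enumerate the 10 unordered pairs (i,j) with i<j and classify each by sign(x_j-x_i) * sign(y_j-y_i).
  (1,2):dx=+7,dy=+2->C; (1,3):dx=+4,dy=-2->D; (1,4):dx=+2,dy=+7->C; (1,5):dx=+5,dy=+5->C
  (2,3):dx=-3,dy=-4->C; (2,4):dx=-5,dy=+5->D; (2,5):dx=-2,dy=+3->D; (3,4):dx=-2,dy=+9->D
  (3,5):dx=+1,dy=+7->C; (4,5):dx=+3,dy=-2->D
Step 2: C = 5, D = 5, total pairs = 10.
Step 3: tau = (C - D)/(n(n-1)/2) = (5 - 5)/10 = 0.000000.
Step 4: Exact two-sided p-value (enumerate n! = 120 permutations of y under H0): p = 1.000000.
Step 5: alpha = 0.1. fail to reject H0.

tau_b = 0.0000 (C=5, D=5), p = 1.000000, fail to reject H0.


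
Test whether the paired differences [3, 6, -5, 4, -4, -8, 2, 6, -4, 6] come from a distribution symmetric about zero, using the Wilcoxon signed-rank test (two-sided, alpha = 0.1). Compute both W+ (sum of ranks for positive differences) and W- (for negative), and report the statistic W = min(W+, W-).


Step 1: Drop any zero differences (none here) and take |d_i|.
|d| = [3, 6, 5, 4, 4, 8, 2, 6, 4, 6]
Step 2: Midrank |d_i| (ties get averaged ranks).
ranks: |3|->2, |6|->8, |5|->6, |4|->4, |4|->4, |8|->10, |2|->1, |6|->8, |4|->4, |6|->8
Step 3: Attach original signs; sum ranks with positive sign and with negative sign.
W+ = 2 + 8 + 4 + 1 + 8 + 8 = 31
W- = 6 + 4 + 10 + 4 = 24
(Check: W+ + W- = 55 should equal n(n+1)/2 = 55.)
Step 4: Test statistic W = min(W+, W-) = 24.
Step 5: Ties in |d|, so use the tie-corrected normal approximation.
        E[W] = n(n+1)/4 = 10*11/4 = 27.5.
        Tie groups: |d|=4 (t=3), |d|=6 (t=3); sum(t^3 - t) = 48.
        Var[W] = n(n+1)(2n+1)/24 - sum(t^3-t)/48 = 2310/24 - 48/48 = 95.25.
        z = (W - E[W]) / sqrt(Var[W]) = (24 - 27.5) / 9.7596 = -0.3586.
        Two-sided p = 2*Phi(z) = 0.719879.
Step 6: alpha = 0.1. fail to reject H0.

W+ = 31, W- = 24, W = min = 24, p = 0.719879, fail to reject H0.


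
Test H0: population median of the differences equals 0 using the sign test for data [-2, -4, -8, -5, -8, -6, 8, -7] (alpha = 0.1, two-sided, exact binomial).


Step 1: Discard zero differences. Original n = 8; n_eff = number of nonzero differences = 8.
Nonzero differences (with sign): -2, -4, -8, -5, -8, -6, +8, -7
Step 2: Count signs: positive = 1, negative = 7.
Step 3: Under H0: P(positive) = 0.5, so the number of positives S ~ Bin(8, 0.5).
Step 4: Two-sided exact p-value = sum of Bin(8,0.5) probabilities at or below the observed probability = 0.070312.
Step 5: alpha = 0.1. reject H0.

n_eff = 8, pos = 1, neg = 7, p = 0.070312, reject H0.


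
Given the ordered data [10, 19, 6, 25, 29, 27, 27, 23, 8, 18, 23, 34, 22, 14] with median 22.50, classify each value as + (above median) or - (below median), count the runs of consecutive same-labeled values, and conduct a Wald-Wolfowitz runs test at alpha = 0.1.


Step 1: Compute median = 22.50; label A = above, B = below.
Labels in order: BBBAAAAABBAABB  (n_A = 7, n_B = 7)
Step 2: Count runs R = 5.
Step 3: Under H0 (random ordering), E[R] = 2*n_A*n_B/(n_A+n_B) + 1 = 2*7*7/14 + 1 = 8.0000.
        Var[R] = 2*n_A*n_B*(2*n_A*n_B - n_A - n_B) / ((n_A+n_B)^2 * (n_A+n_B-1)) = 8232/2548 = 3.2308.
        SD[R] = 1.7974.
Step 4: Continuity-corrected z = (R + 0.5 - E[R]) / SD[R] = (5 + 0.5 - 8.0000) / 1.7974 = -1.3909.
Step 5: Two-sided p-value via normal approximation = 2*(1 - Phi(|z|)) = 0.164264.
Step 6: alpha = 0.1. fail to reject H0.

R = 5, z = -1.3909, p = 0.164264, fail to reject H0.


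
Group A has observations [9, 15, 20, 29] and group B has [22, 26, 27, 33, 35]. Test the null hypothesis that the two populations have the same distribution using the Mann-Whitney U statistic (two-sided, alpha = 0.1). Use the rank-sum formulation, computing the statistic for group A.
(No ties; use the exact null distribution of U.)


Step 1: Combine and sort all 9 observations; assign midranks.
sorted (value, group): (9,X), (15,X), (20,X), (22,Y), (26,Y), (27,Y), (29,X), (33,Y), (35,Y)
ranks: 9->1, 15->2, 20->3, 22->4, 26->5, 27->6, 29->7, 33->8, 35->9
Step 2: Rank sum for X: R1 = 1 + 2 + 3 + 7 = 13.
Step 3: U_X = R1 - n1(n1+1)/2 = 13 - 4*5/2 = 13 - 10 = 3.
       U_Y = n1*n2 - U_X = 20 - 3 = 17.
Step 4: No ties, so the exact null distribution of U (based on enumerating the C(9,4) = 126 equally likely rank assignments) gives the two-sided p-value.
Step 5: p-value = 0.111111; compare to alpha = 0.1. fail to reject H0.

U_X = 3, p = 0.111111, fail to reject H0 at alpha = 0.1.


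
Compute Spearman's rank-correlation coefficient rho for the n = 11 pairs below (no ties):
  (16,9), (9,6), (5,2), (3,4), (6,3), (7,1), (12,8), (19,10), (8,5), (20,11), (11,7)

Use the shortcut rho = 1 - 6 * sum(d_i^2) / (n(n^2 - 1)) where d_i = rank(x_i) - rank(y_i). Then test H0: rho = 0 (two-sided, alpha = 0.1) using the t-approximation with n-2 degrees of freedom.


Step 1: Rank x and y separately (midranks; no ties here).
rank(x): 16->9, 9->6, 5->2, 3->1, 6->3, 7->4, 12->8, 19->10, 8->5, 20->11, 11->7
rank(y): 9->9, 6->6, 2->2, 4->4, 3->3, 1->1, 8->8, 10->10, 5->5, 11->11, 7->7
Step 2: d_i = R_x(i) - R_y(i); compute d_i^2.
  (9-9)^2=0, (6-6)^2=0, (2-2)^2=0, (1-4)^2=9, (3-3)^2=0, (4-1)^2=9, (8-8)^2=0, (10-10)^2=0, (5-5)^2=0, (11-11)^2=0, (7-7)^2=0
sum(d^2) = 18.
Step 3: rho = 1 - 6*18 / (11*(11^2 - 1)) = 1 - 108/1320 = 0.918182.
Step 4: Under H0, t = rho * sqrt((n-2)/(1-rho^2)) = 6.9531 ~ t(9).
Step 5: Two-sided p-value from the t-distribution with 9 df = 0.000067.
Step 6: alpha = 0.1. reject H0.

rho = 0.9182, p = 0.000067, reject H0 at alpha = 0.1.


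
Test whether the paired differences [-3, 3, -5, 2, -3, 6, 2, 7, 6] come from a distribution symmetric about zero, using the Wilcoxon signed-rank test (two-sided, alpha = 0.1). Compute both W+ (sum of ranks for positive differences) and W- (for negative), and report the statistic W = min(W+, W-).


Step 1: Drop any zero differences (none here) and take |d_i|.
|d| = [3, 3, 5, 2, 3, 6, 2, 7, 6]
Step 2: Midrank |d_i| (ties get averaged ranks).
ranks: |3|->4, |3|->4, |5|->6, |2|->1.5, |3|->4, |6|->7.5, |2|->1.5, |7|->9, |6|->7.5
Step 3: Attach original signs; sum ranks with positive sign and with negative sign.
W+ = 4 + 1.5 + 7.5 + 1.5 + 9 + 7.5 = 31
W- = 4 + 6 + 4 = 14
(Check: W+ + W- = 45 should equal n(n+1)/2 = 45.)
Step 4: Test statistic W = min(W+, W-) = 14.
Step 5: Ties in |d|, so use the tie-corrected normal approximation.
        E[W] = n(n+1)/4 = 9*10/4 = 22.5.
        Tie groups: |d|=2 (t=2), |d|=3 (t=3), |d|=6 (t=2); sum(t^3 - t) = 36.
        Var[W] = n(n+1)(2n+1)/24 - sum(t^3-t)/48 = 1710/24 - 36/48 = 70.5.
        z = (W - E[W]) / sqrt(Var[W]) = (14 - 22.5) / 8.3964 = -1.0123.
        Two-sided p = 2*Phi(z) = 0.311378.
Step 6: alpha = 0.1. fail to reject H0.

W+ = 31, W- = 14, W = min = 14, p = 0.311378, fail to reject H0.


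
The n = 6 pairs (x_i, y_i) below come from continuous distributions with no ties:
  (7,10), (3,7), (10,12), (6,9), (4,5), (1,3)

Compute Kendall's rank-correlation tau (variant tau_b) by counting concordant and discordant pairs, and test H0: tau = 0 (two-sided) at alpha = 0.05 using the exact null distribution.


Step 1: Enumerate the 15 unordered pairs (i,j) with i<j and classify each by sign(x_j-x_i) * sign(y_j-y_i).
  (1,2):dx=-4,dy=-3->C; (1,3):dx=+3,dy=+2->C; (1,4):dx=-1,dy=-1->C; (1,5):dx=-3,dy=-5->C
  (1,6):dx=-6,dy=-7->C; (2,3):dx=+7,dy=+5->C; (2,4):dx=+3,dy=+2->C; (2,5):dx=+1,dy=-2->D
  (2,6):dx=-2,dy=-4->C; (3,4):dx=-4,dy=-3->C; (3,5):dx=-6,dy=-7->C; (3,6):dx=-9,dy=-9->C
  (4,5):dx=-2,dy=-4->C; (4,6):dx=-5,dy=-6->C; (5,6):dx=-3,dy=-2->C
Step 2: C = 14, D = 1, total pairs = 15.
Step 3: tau = (C - D)/(n(n-1)/2) = (14 - 1)/15 = 0.866667.
Step 4: Exact two-sided p-value (enumerate n! = 720 permutations of y under H0): p = 0.016667.
Step 5: alpha = 0.05. reject H0.

tau_b = 0.8667 (C=14, D=1), p = 0.016667, reject H0.


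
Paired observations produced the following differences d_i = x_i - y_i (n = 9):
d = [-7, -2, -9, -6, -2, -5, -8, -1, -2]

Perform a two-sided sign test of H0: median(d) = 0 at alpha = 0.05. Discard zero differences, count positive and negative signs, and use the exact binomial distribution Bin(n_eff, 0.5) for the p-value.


Step 1: Discard zero differences. Original n = 9; n_eff = number of nonzero differences = 9.
Nonzero differences (with sign): -7, -2, -9, -6, -2, -5, -8, -1, -2
Step 2: Count signs: positive = 0, negative = 9.
Step 3: Under H0: P(positive) = 0.5, so the number of positives S ~ Bin(9, 0.5).
Step 4: Two-sided exact p-value = sum of Bin(9,0.5) probabilities at or below the observed probability = 0.003906.
Step 5: alpha = 0.05. reject H0.

n_eff = 9, pos = 0, neg = 9, p = 0.003906, reject H0.


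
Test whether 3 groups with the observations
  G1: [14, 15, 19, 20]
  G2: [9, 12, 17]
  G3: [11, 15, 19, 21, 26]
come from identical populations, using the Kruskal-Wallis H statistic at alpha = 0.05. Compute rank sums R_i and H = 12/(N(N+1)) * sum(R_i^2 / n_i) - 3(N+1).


Step 1: Combine all N = 12 observations and assign midranks.
sorted (value, group, rank): (9,G2,1), (11,G3,2), (12,G2,3), (14,G1,4), (15,G1,5.5), (15,G3,5.5), (17,G2,7), (19,G1,8.5), (19,G3,8.5), (20,G1,10), (21,G3,11), (26,G3,12)
Step 2: Sum ranks within each group.
R_1 = 28 (n_1 = 4)
R_2 = 11 (n_2 = 3)
R_3 = 39 (n_3 = 5)
Step 3: H = 12/(N(N+1)) * sum(R_i^2/n_i) - 3(N+1)
     = 12/(12*13) * (28^2/4 + 11^2/3 + 39^2/5) - 3*13
     = 0.076923 * 540.533 - 39
     = 2.579487.
Step 4: Ties present; correction factor C = 1 - 12/(12^3 - 12) = 0.993007. Corrected H = 2.579487 / 0.993007 = 2.597653.
Step 5: Under H0, H ~ chi^2(2); p-value = 0.272852.
Step 6: alpha = 0.05. fail to reject H0.

H = 2.5977, df = 2, p = 0.272852, fail to reject H0.


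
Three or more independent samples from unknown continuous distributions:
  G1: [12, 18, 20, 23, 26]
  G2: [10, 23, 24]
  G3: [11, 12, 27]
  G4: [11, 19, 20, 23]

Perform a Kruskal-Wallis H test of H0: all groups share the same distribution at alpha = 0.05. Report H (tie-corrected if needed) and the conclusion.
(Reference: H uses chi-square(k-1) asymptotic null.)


Step 1: Combine all N = 15 observations and assign midranks.
sorted (value, group, rank): (10,G2,1), (11,G3,2.5), (11,G4,2.5), (12,G1,4.5), (12,G3,4.5), (18,G1,6), (19,G4,7), (20,G1,8.5), (20,G4,8.5), (23,G1,11), (23,G2,11), (23,G4,11), (24,G2,13), (26,G1,14), (27,G3,15)
Step 2: Sum ranks within each group.
R_1 = 44 (n_1 = 5)
R_2 = 25 (n_2 = 3)
R_3 = 22 (n_3 = 3)
R_4 = 29 (n_4 = 4)
Step 3: H = 12/(N(N+1)) * sum(R_i^2/n_i) - 3(N+1)
     = 12/(15*16) * (44^2/5 + 25^2/3 + 22^2/3 + 29^2/4) - 3*16
     = 0.050000 * 967.117 - 48
     = 0.355833.
Step 4: Ties present; correction factor C = 1 - 42/(15^3 - 15) = 0.987500. Corrected H = 0.355833 / 0.987500 = 0.360338.
Step 5: Under H0, H ~ chi^2(3); p-value = 0.948308.
Step 6: alpha = 0.05. fail to reject H0.

H = 0.3603, df = 3, p = 0.948308, fail to reject H0.


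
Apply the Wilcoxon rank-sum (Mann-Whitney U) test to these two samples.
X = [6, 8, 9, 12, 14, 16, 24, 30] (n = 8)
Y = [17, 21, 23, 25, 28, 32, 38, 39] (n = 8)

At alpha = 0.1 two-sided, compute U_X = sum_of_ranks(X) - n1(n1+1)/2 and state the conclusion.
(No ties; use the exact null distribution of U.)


Step 1: Combine and sort all 16 observations; assign midranks.
sorted (value, group): (6,X), (8,X), (9,X), (12,X), (14,X), (16,X), (17,Y), (21,Y), (23,Y), (24,X), (25,Y), (28,Y), (30,X), (32,Y), (38,Y), (39,Y)
ranks: 6->1, 8->2, 9->3, 12->4, 14->5, 16->6, 17->7, 21->8, 23->9, 24->10, 25->11, 28->12, 30->13, 32->14, 38->15, 39->16
Step 2: Rank sum for X: R1 = 1 + 2 + 3 + 4 + 5 + 6 + 10 + 13 = 44.
Step 3: U_X = R1 - n1(n1+1)/2 = 44 - 8*9/2 = 44 - 36 = 8.
       U_Y = n1*n2 - U_X = 64 - 8 = 56.
Step 4: No ties, so the exact null distribution of U (based on enumerating the C(16,8) = 12870 equally likely rank assignments) gives the two-sided p-value.
Step 5: p-value = 0.010412; compare to alpha = 0.1. reject H0.

U_X = 8, p = 0.010412, reject H0 at alpha = 0.1.


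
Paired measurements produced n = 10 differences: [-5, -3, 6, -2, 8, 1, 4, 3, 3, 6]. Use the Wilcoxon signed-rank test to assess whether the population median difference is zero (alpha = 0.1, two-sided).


Step 1: Drop any zero differences (none here) and take |d_i|.
|d| = [5, 3, 6, 2, 8, 1, 4, 3, 3, 6]
Step 2: Midrank |d_i| (ties get averaged ranks).
ranks: |5|->7, |3|->4, |6|->8.5, |2|->2, |8|->10, |1|->1, |4|->6, |3|->4, |3|->4, |6|->8.5
Step 3: Attach original signs; sum ranks with positive sign and with negative sign.
W+ = 8.5 + 10 + 1 + 6 + 4 + 4 + 8.5 = 42
W- = 7 + 4 + 2 = 13
(Check: W+ + W- = 55 should equal n(n+1)/2 = 55.)
Step 4: Test statistic W = min(W+, W-) = 13.
Step 5: Ties in |d|, so use the tie-corrected normal approximation.
        E[W] = n(n+1)/4 = 10*11/4 = 27.5.
        Tie groups: |d|=3 (t=3), |d|=6 (t=2); sum(t^3 - t) = 30.
        Var[W] = n(n+1)(2n+1)/24 - sum(t^3-t)/48 = 2310/24 - 30/48 = 95.625.
        z = (W - E[W]) / sqrt(Var[W]) = (13 - 27.5) / 9.7788 = -1.4828.
        Two-sided p = 2*Phi(z) = 0.138128.
Step 6: alpha = 0.1. fail to reject H0.

W+ = 42, W- = 13, W = min = 13, p = 0.138128, fail to reject H0.


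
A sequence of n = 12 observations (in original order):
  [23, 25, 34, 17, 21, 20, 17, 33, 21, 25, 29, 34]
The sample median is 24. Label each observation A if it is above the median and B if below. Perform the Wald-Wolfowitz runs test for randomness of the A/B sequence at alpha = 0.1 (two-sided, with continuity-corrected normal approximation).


Step 1: Compute median = 24; label A = above, B = below.
Labels in order: BAABBBBABAAA  (n_A = 6, n_B = 6)
Step 2: Count runs R = 6.
Step 3: Under H0 (random ordering), E[R] = 2*n_A*n_B/(n_A+n_B) + 1 = 2*6*6/12 + 1 = 7.0000.
        Var[R] = 2*n_A*n_B*(2*n_A*n_B - n_A - n_B) / ((n_A+n_B)^2 * (n_A+n_B-1)) = 4320/1584 = 2.7273.
        SD[R] = 1.6514.
Step 4: Continuity-corrected z = (R + 0.5 - E[R]) / SD[R] = (6 + 0.5 - 7.0000) / 1.6514 = -0.3028.
Step 5: Two-sided p-value via normal approximation = 2*(1 - Phi(|z|)) = 0.762069.
Step 6: alpha = 0.1. fail to reject H0.

R = 6, z = -0.3028, p = 0.762069, fail to reject H0.


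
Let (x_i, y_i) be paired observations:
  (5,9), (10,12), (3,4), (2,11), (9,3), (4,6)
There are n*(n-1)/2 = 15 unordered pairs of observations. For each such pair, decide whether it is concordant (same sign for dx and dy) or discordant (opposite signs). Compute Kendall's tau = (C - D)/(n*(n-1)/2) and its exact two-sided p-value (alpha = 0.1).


Step 1: Enumerate the 15 unordered pairs (i,j) with i<j and classify each by sign(x_j-x_i) * sign(y_j-y_i).
  (1,2):dx=+5,dy=+3->C; (1,3):dx=-2,dy=-5->C; (1,4):dx=-3,dy=+2->D; (1,5):dx=+4,dy=-6->D
  (1,6):dx=-1,dy=-3->C; (2,3):dx=-7,dy=-8->C; (2,4):dx=-8,dy=-1->C; (2,5):dx=-1,dy=-9->C
  (2,6):dx=-6,dy=-6->C; (3,4):dx=-1,dy=+7->D; (3,5):dx=+6,dy=-1->D; (3,6):dx=+1,dy=+2->C
  (4,5):dx=+7,dy=-8->D; (4,6):dx=+2,dy=-5->D; (5,6):dx=-5,dy=+3->D
Step 2: C = 8, D = 7, total pairs = 15.
Step 3: tau = (C - D)/(n(n-1)/2) = (8 - 7)/15 = 0.066667.
Step 4: Exact two-sided p-value (enumerate n! = 720 permutations of y under H0): p = 1.000000.
Step 5: alpha = 0.1. fail to reject H0.

tau_b = 0.0667 (C=8, D=7), p = 1.000000, fail to reject H0.


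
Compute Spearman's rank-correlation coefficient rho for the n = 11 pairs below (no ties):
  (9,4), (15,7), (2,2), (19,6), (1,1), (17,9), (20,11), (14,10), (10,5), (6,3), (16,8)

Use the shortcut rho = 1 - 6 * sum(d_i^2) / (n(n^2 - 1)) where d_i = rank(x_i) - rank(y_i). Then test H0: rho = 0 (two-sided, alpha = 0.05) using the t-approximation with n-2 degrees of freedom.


Step 1: Rank x and y separately (midranks; no ties here).
rank(x): 9->4, 15->7, 2->2, 19->10, 1->1, 17->9, 20->11, 14->6, 10->5, 6->3, 16->8
rank(y): 4->4, 7->7, 2->2, 6->6, 1->1, 9->9, 11->11, 10->10, 5->5, 3->3, 8->8
Step 2: d_i = R_x(i) - R_y(i); compute d_i^2.
  (4-4)^2=0, (7-7)^2=0, (2-2)^2=0, (10-6)^2=16, (1-1)^2=0, (9-9)^2=0, (11-11)^2=0, (6-10)^2=16, (5-5)^2=0, (3-3)^2=0, (8-8)^2=0
sum(d^2) = 32.
Step 3: rho = 1 - 6*32 / (11*(11^2 - 1)) = 1 - 192/1320 = 0.854545.
Step 4: Under H0, t = rho * sqrt((n-2)/(1-rho^2)) = 4.9360 ~ t(9).
Step 5: Two-sided p-value from the t-distribution with 9 df = 0.000807.
Step 6: alpha = 0.05. reject H0.

rho = 0.8545, p = 0.000807, reject H0 at alpha = 0.05.


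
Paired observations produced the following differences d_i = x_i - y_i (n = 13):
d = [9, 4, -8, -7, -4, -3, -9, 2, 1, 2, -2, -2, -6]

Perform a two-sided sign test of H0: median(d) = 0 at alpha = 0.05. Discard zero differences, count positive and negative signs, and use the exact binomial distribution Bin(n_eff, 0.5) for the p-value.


Step 1: Discard zero differences. Original n = 13; n_eff = number of nonzero differences = 13.
Nonzero differences (with sign): +9, +4, -8, -7, -4, -3, -9, +2, +1, +2, -2, -2, -6
Step 2: Count signs: positive = 5, negative = 8.
Step 3: Under H0: P(positive) = 0.5, so the number of positives S ~ Bin(13, 0.5).
Step 4: Two-sided exact p-value = sum of Bin(13,0.5) probabilities at or below the observed probability = 0.581055.
Step 5: alpha = 0.05. fail to reject H0.

n_eff = 13, pos = 5, neg = 8, p = 0.581055, fail to reject H0.


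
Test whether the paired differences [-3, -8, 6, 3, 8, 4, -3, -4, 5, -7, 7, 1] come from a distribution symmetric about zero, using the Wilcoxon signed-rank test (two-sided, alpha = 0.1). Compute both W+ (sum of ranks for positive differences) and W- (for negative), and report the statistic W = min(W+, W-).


Step 1: Drop any zero differences (none here) and take |d_i|.
|d| = [3, 8, 6, 3, 8, 4, 3, 4, 5, 7, 7, 1]
Step 2: Midrank |d_i| (ties get averaged ranks).
ranks: |3|->3, |8|->11.5, |6|->8, |3|->3, |8|->11.5, |4|->5.5, |3|->3, |4|->5.5, |5|->7, |7|->9.5, |7|->9.5, |1|->1
Step 3: Attach original signs; sum ranks with positive sign and with negative sign.
W+ = 8 + 3 + 11.5 + 5.5 + 7 + 9.5 + 1 = 45.5
W- = 3 + 11.5 + 3 + 5.5 + 9.5 = 32.5
(Check: W+ + W- = 78 should equal n(n+1)/2 = 78.)
Step 4: Test statistic W = min(W+, W-) = 32.5.
Step 5: Ties in |d|, so use the tie-corrected normal approximation.
        E[W] = n(n+1)/4 = 12*13/4 = 39.
        Tie groups: |d|=3 (t=3), |d|=4 (t=2), |d|=7 (t=2), |d|=8 (t=2); sum(t^3 - t) = 42.
        Var[W] = n(n+1)(2n+1)/24 - sum(t^3-t)/48 = 3900/24 - 42/48 = 161.625.
        z = (W - E[W]) / sqrt(Var[W]) = (32.5 - 39) / 12.7132 = -0.5113.
        Two-sided p = 2*Phi(z) = 0.609155.
Step 6: alpha = 0.1. fail to reject H0.

W+ = 45.5, W- = 32.5, W = min = 32.5, p = 0.609155, fail to reject H0.


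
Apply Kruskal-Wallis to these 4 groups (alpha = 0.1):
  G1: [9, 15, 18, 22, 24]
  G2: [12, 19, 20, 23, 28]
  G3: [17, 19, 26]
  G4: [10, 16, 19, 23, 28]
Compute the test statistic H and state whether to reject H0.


Step 1: Combine all N = 18 observations and assign midranks.
sorted (value, group, rank): (9,G1,1), (10,G4,2), (12,G2,3), (15,G1,4), (16,G4,5), (17,G3,6), (18,G1,7), (19,G2,9), (19,G3,9), (19,G4,9), (20,G2,11), (22,G1,12), (23,G2,13.5), (23,G4,13.5), (24,G1,15), (26,G3,16), (28,G2,17.5), (28,G4,17.5)
Step 2: Sum ranks within each group.
R_1 = 39 (n_1 = 5)
R_2 = 54 (n_2 = 5)
R_3 = 31 (n_3 = 3)
R_4 = 47 (n_4 = 5)
Step 3: H = 12/(N(N+1)) * sum(R_i^2/n_i) - 3(N+1)
     = 12/(18*19) * (39^2/5 + 54^2/5 + 31^2/3 + 47^2/5) - 3*19
     = 0.035088 * 1649.53 - 57
     = 0.878363.
Step 4: Ties present; correction factor C = 1 - 36/(18^3 - 18) = 0.993808. Corrected H = 0.878363 / 0.993808 = 0.883835.
Step 5: Under H0, H ~ chi^2(3); p-value = 0.829327.
Step 6: alpha = 0.1. fail to reject H0.

H = 0.8838, df = 3, p = 0.829327, fail to reject H0.


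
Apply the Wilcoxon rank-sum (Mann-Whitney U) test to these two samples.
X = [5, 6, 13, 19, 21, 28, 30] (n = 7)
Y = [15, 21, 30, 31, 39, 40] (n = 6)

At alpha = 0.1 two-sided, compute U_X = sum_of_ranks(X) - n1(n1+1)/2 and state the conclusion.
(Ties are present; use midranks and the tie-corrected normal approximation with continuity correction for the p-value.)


Step 1: Combine and sort all 13 observations; assign midranks.
sorted (value, group): (5,X), (6,X), (13,X), (15,Y), (19,X), (21,X), (21,Y), (28,X), (30,X), (30,Y), (31,Y), (39,Y), (40,Y)
ranks: 5->1, 6->2, 13->3, 15->4, 19->5, 21->6.5, 21->6.5, 28->8, 30->9.5, 30->9.5, 31->11, 39->12, 40->13
Step 2: Rank sum for X: R1 = 1 + 2 + 3 + 5 + 6.5 + 8 + 9.5 = 35.
Step 3: U_X = R1 - n1(n1+1)/2 = 35 - 7*8/2 = 35 - 28 = 7.
       U_Y = n1*n2 - U_X = 42 - 7 = 35.
Step 4: Ties are present, so use the tie-corrected normal approximation (with continuity correction) for the p-value.
Step 5: p-value = 0.053126; compare to alpha = 0.1. reject H0.

U_X = 7, p = 0.053126, reject H0 at alpha = 0.1.


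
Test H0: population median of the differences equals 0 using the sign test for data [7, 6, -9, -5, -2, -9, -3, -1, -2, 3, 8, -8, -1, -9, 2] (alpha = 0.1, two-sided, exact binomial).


Step 1: Discard zero differences. Original n = 15; n_eff = number of nonzero differences = 15.
Nonzero differences (with sign): +7, +6, -9, -5, -2, -9, -3, -1, -2, +3, +8, -8, -1, -9, +2
Step 2: Count signs: positive = 5, negative = 10.
Step 3: Under H0: P(positive) = 0.5, so the number of positives S ~ Bin(15, 0.5).
Step 4: Two-sided exact p-value = sum of Bin(15,0.5) probabilities at or below the observed probability = 0.301758.
Step 5: alpha = 0.1. fail to reject H0.

n_eff = 15, pos = 5, neg = 10, p = 0.301758, fail to reject H0.


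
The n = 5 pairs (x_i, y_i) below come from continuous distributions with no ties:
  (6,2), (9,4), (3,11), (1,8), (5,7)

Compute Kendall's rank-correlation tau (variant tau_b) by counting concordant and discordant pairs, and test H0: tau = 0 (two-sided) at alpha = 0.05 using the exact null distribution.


Step 1: Enumerate the 10 unordered pairs (i,j) with i<j and classify each by sign(x_j-x_i) * sign(y_j-y_i).
  (1,2):dx=+3,dy=+2->C; (1,3):dx=-3,dy=+9->D; (1,4):dx=-5,dy=+6->D; (1,5):dx=-1,dy=+5->D
  (2,3):dx=-6,dy=+7->D; (2,4):dx=-8,dy=+4->D; (2,5):dx=-4,dy=+3->D; (3,4):dx=-2,dy=-3->C
  (3,5):dx=+2,dy=-4->D; (4,5):dx=+4,dy=-1->D
Step 2: C = 2, D = 8, total pairs = 10.
Step 3: tau = (C - D)/(n(n-1)/2) = (2 - 8)/10 = -0.600000.
Step 4: Exact two-sided p-value (enumerate n! = 120 permutations of y under H0): p = 0.233333.
Step 5: alpha = 0.05. fail to reject H0.

tau_b = -0.6000 (C=2, D=8), p = 0.233333, fail to reject H0.


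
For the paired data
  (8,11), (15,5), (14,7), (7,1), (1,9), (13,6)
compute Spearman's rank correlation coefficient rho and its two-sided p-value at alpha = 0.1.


Step 1: Rank x and y separately (midranks; no ties here).
rank(x): 8->3, 15->6, 14->5, 7->2, 1->1, 13->4
rank(y): 11->6, 5->2, 7->4, 1->1, 9->5, 6->3
Step 2: d_i = R_x(i) - R_y(i); compute d_i^2.
  (3-6)^2=9, (6-2)^2=16, (5-4)^2=1, (2-1)^2=1, (1-5)^2=16, (4-3)^2=1
sum(d^2) = 44.
Step 3: rho = 1 - 6*44 / (6*(6^2 - 1)) = 1 - 264/210 = -0.257143.
Step 4: Under H0, t = rho * sqrt((n-2)/(1-rho^2)) = -0.5322 ~ t(4).
Step 5: Two-sided p-value from the t-distribution with 4 df = 0.622787.
Step 6: alpha = 0.1. fail to reject H0.

rho = -0.2571, p = 0.622787, fail to reject H0 at alpha = 0.1.


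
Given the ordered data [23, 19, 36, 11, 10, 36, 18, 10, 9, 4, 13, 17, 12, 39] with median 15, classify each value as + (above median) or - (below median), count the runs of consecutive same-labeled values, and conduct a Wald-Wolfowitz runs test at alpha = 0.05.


Step 1: Compute median = 15; label A = above, B = below.
Labels in order: AAABBAABBBBABA  (n_A = 7, n_B = 7)
Step 2: Count runs R = 7.
Step 3: Under H0 (random ordering), E[R] = 2*n_A*n_B/(n_A+n_B) + 1 = 2*7*7/14 + 1 = 8.0000.
        Var[R] = 2*n_A*n_B*(2*n_A*n_B - n_A - n_B) / ((n_A+n_B)^2 * (n_A+n_B-1)) = 8232/2548 = 3.2308.
        SD[R] = 1.7974.
Step 4: Continuity-corrected z = (R + 0.5 - E[R]) / SD[R] = (7 + 0.5 - 8.0000) / 1.7974 = -0.2782.
Step 5: Two-sided p-value via normal approximation = 2*(1 - Phi(|z|)) = 0.780879.
Step 6: alpha = 0.05. fail to reject H0.

R = 7, z = -0.2782, p = 0.780879, fail to reject H0.


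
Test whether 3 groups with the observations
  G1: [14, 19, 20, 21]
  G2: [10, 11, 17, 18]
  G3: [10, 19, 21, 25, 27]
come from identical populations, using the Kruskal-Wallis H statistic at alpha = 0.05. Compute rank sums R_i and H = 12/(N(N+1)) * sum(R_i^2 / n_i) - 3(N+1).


Step 1: Combine all N = 13 observations and assign midranks.
sorted (value, group, rank): (10,G2,1.5), (10,G3,1.5), (11,G2,3), (14,G1,4), (17,G2,5), (18,G2,6), (19,G1,7.5), (19,G3,7.5), (20,G1,9), (21,G1,10.5), (21,G3,10.5), (25,G3,12), (27,G3,13)
Step 2: Sum ranks within each group.
R_1 = 31 (n_1 = 4)
R_2 = 15.5 (n_2 = 4)
R_3 = 44.5 (n_3 = 5)
Step 3: H = 12/(N(N+1)) * sum(R_i^2/n_i) - 3(N+1)
     = 12/(13*14) * (31^2/4 + 15.5^2/4 + 44.5^2/5) - 3*14
     = 0.065934 * 696.362 - 42
     = 3.914011.
Step 4: Ties present; correction factor C = 1 - 18/(13^3 - 13) = 0.991758. Corrected H = 3.914011 / 0.991758 = 3.946537.
Step 5: Under H0, H ~ chi^2(2); p-value = 0.139002.
Step 6: alpha = 0.05. fail to reject H0.

H = 3.9465, df = 2, p = 0.139002, fail to reject H0.


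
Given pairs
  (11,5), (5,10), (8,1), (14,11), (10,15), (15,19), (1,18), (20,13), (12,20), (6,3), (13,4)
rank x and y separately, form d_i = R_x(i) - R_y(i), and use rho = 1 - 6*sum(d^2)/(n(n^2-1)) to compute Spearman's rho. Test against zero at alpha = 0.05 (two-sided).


Step 1: Rank x and y separately (midranks; no ties here).
rank(x): 11->6, 5->2, 8->4, 14->9, 10->5, 15->10, 1->1, 20->11, 12->7, 6->3, 13->8
rank(y): 5->4, 10->5, 1->1, 11->6, 15->8, 19->10, 18->9, 13->7, 20->11, 3->2, 4->3
Step 2: d_i = R_x(i) - R_y(i); compute d_i^2.
  (6-4)^2=4, (2-5)^2=9, (4-1)^2=9, (9-6)^2=9, (5-8)^2=9, (10-10)^2=0, (1-9)^2=64, (11-7)^2=16, (7-11)^2=16, (3-2)^2=1, (8-3)^2=25
sum(d^2) = 162.
Step 3: rho = 1 - 6*162 / (11*(11^2 - 1)) = 1 - 972/1320 = 0.263636.
Step 4: Under H0, t = rho * sqrt((n-2)/(1-rho^2)) = 0.8199 ~ t(9).
Step 5: Two-sided p-value from the t-distribution with 9 df = 0.433441.
Step 6: alpha = 0.05. fail to reject H0.

rho = 0.2636, p = 0.433441, fail to reject H0 at alpha = 0.05.


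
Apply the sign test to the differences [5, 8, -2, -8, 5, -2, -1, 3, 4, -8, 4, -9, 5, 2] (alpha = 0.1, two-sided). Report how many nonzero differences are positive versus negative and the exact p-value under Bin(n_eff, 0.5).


Step 1: Discard zero differences. Original n = 14; n_eff = number of nonzero differences = 14.
Nonzero differences (with sign): +5, +8, -2, -8, +5, -2, -1, +3, +4, -8, +4, -9, +5, +2
Step 2: Count signs: positive = 8, negative = 6.
Step 3: Under H0: P(positive) = 0.5, so the number of positives S ~ Bin(14, 0.5).
Step 4: Two-sided exact p-value = sum of Bin(14,0.5) probabilities at or below the observed probability = 0.790527.
Step 5: alpha = 0.1. fail to reject H0.

n_eff = 14, pos = 8, neg = 6, p = 0.790527, fail to reject H0.


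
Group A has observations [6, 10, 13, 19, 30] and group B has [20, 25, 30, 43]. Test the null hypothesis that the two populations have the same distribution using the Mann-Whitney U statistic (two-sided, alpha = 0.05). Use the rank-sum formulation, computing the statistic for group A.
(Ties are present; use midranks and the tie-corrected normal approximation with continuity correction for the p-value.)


Step 1: Combine and sort all 9 observations; assign midranks.
sorted (value, group): (6,X), (10,X), (13,X), (19,X), (20,Y), (25,Y), (30,X), (30,Y), (43,Y)
ranks: 6->1, 10->2, 13->3, 19->4, 20->5, 25->6, 30->7.5, 30->7.5, 43->9
Step 2: Rank sum for X: R1 = 1 + 2 + 3 + 4 + 7.5 = 17.5.
Step 3: U_X = R1 - n1(n1+1)/2 = 17.5 - 5*6/2 = 17.5 - 15 = 2.5.
       U_Y = n1*n2 - U_X = 20 - 2.5 = 17.5.
Step 4: Ties are present, so use the tie-corrected normal approximation (with continuity correction) for the p-value.
Step 5: p-value = 0.085100; compare to alpha = 0.05. fail to reject H0.

U_X = 2.5, p = 0.085100, fail to reject H0 at alpha = 0.05.
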